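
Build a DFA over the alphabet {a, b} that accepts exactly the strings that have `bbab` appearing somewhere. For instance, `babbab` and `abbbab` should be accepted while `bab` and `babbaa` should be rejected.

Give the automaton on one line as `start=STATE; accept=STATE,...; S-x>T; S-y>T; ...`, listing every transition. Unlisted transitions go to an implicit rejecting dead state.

Track how much of `bbab` has been matched so far: state s0 is no progress, s4 is the absorbing accept state reached once `bbab` has occurred. Intermediate states record partial matches; on a mismatch, fall back to the longest reusable overlap.
With 5 states:
        a   b  
>  s0   s0  s1 
   s1   s0  s2 
   s2   s3  s2 
   s3   s0  s4 
 * s4   s4  s4 
(> = start, * = accepting)

start=s0; accept=s4; s0-a>s0; s0-b>s1; s1-a>s0; s1-b>s2; s2-a>s3; s2-b>s2; s3-a>s0; s3-b>s4; s4-a>s4; s4-b>s4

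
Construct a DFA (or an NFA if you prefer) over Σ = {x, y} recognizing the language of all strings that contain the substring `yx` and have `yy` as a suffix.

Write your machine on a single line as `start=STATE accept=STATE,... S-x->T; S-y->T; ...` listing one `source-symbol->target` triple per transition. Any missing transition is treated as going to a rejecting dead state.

start=q0; accept=q4; q0-x->q0; q0-y->q1; q1-x->q2; q1-y->q1; q2-x->q2; q2-y->q3; q3-x->q2; q3-y->q4; q4-x->q2; q4-y->q4

Build one automaton per condition and run them in lockstep. One (3 states) tracks whether and how much of `yx` has been seen; the other (3 states) tracks how much of the suffix `yy` has currently been matched. Each combined state is a pair, one component from each; accept when both components accept. Minimizing collapses redundant product states.
A 5-state machine:
        x   y  
>  q0   q0  q1 
   q1   q2  q1 
   q2   q2  q3 
   q3   q2  q4 
 * q4   q2  q4 
(> = start, * = accepting)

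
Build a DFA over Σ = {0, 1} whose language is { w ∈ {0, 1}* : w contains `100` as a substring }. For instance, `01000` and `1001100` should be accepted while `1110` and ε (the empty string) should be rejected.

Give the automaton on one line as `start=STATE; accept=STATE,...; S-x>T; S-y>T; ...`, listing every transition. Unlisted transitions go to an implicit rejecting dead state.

start=q0; accept=q3; q0-0>q0; q0-1>q1; q1-0>q2; q1-1>q1; q2-0>q3; q2-1>q1; q3-0>q3; q3-1>q3

States q0..q2 record the length of the longest prefix of `100` that matches the current input suffix. Reaching q3 means `100` has been seen, and we stay there forever. Accept from q3.
        0   1  
>  q0   q0  q1 
   q1   q2  q1 
   q2   q3  q1 
 * q3   q3  q3 
(> = start, * = accepting)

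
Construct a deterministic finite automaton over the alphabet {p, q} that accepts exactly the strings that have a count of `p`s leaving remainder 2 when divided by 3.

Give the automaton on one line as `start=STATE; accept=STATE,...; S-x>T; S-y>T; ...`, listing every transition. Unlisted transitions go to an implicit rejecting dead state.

start=s0; accept=s2; s0-p>s1; s0-q>s0; s1-p>s2; s1-q>s1; s2-p>s0; s2-q>s2

The only thing that matters is how many `p`s have appeared, reduced mod 3. Use one state per residue: s0 for 0, …, s2 for 2. Reading `p` moves to the next residue; anything else stays put. s2 is accepting.
3 states suffice.
        p   q  
>  s0   s1  s0 
   s1   s2  s1 
 * s2   s0  s2 
(> = start, * = accepting)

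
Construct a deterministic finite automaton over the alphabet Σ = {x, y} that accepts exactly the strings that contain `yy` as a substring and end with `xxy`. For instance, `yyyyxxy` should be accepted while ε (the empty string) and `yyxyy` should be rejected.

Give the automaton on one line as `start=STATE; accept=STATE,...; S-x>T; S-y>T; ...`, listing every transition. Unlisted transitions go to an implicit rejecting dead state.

Handle the two conditions separately and then intersect. One (3 states) tracks whether and how much of `yy` has been seen; the other (4 states) tracks how much of the suffix `xxy` has currently been matched. Each combined state is a pair, one component from each; accept when both components accept. Minimizing collapses redundant product states.
        x   y  
>  S0   S0  S1 
   S1   S0  S2 
   S2   S3  S2 
   S3   S4  S2 
   S4   S4  S5 
 * S5   S3  S2 
(> = start, * = accepting)

start=S0; accept=S5; S0-x>S0; S0-y>S1; S1-x>S0; S1-y>S2; S2-x>S3; S2-y>S2; S3-x>S4; S3-y>S2; S4-x>S4; S4-y>S5; S5-x>S3; S5-y>S2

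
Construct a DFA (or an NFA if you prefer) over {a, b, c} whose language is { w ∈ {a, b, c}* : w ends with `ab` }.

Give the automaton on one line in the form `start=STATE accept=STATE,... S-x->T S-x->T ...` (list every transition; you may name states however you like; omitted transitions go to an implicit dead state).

start=q0 accept=q2 q0-a->q1 q0-b->q0 q0-c->q0 q1-a->q1 q1-b->q2 q1-c->q0 q2-a->q1 q2-b->q0 q2-c->q0

Let each state record the length of the longest suffix of the input read so far that is also a prefix of `ab`. q1 means the last symbol is `a`; q2 means the last 2 symbols are `ab`. Accept only at q2, where the string currently ends in `ab`.
With 3 states:
        a   b   c  
>  q0   q1  q0  q0 
   q1   q1  q2  q0 
 * q2   q1  q0  q0 
(> = start, * = accepting)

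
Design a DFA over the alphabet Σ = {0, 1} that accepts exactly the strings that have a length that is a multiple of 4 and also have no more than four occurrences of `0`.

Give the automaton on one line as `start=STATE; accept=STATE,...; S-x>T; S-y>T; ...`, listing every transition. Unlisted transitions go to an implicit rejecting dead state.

start=A; accept=A,K,L,M,N; A-0>B; A-1>C; B-0>D; B-1>E; C-0>E; C-1>F; D-0>G; D-1>H; E-0>H; E-1>I; F-0>I; F-1>J; G-0>K; G-1>L; H-0>L; H-1>M; I-0>M; I-1>N; J-0>N; J-1>A; K-0>O; K-1>P; L-0>P; L-1>Q; M-0>Q; M-1>R; N-0>R; N-1>B; O-0>S; O-1>S; P-0>S; P-1>T; Q-0>T; Q-1>U; R-0>U; R-1>D; S-0>V; S-1>V; T-0>V; T-1>W; U-0>W; U-1>G; V-0>X; V-1>X; W-0>X; W-1>K; X-0>O; X-1>O

Build one automaton per condition and run them in lockstep. The first has 4 states tracking the input length modulo 4; the second has 6 states tracking the count of `0`s, saturating at 5. A product state is a pair (one from each), accepting exactly when both do.
24 states suffice.
       0  1 
>* A   B  C 
   B   D  E 
   C   E  F 
   D   G  H 
   E   H  I 
   F   I  J 
   G   K  L 
   H   L  M 
   I   M  N 
   J   N  A 
 * K   O  P 
 * L   P  Q 
 * M   Q  R 
 * N   R  B 
   O   S  S 
   P   S  T 
   Q   T  U 
   R   U  D 
   S   V  V 
   T   V  W 
   U   W  G 
   V   X  X 
   W   X  K 
   X   O  O 
(> = start, * = accepting)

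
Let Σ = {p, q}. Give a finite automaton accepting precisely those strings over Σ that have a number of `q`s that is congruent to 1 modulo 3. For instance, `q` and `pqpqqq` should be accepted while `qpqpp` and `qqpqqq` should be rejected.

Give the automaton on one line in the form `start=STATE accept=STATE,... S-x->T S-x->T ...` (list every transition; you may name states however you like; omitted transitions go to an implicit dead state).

The only thing that matters is how many `q`s have appeared, reduced mod 3. Use one state per residue: A for 0, …, C for 2. Reading `q` moves to the next residue; anything else stays put. B is accepting.
A 3-state machine:
       p  q 
>  A   A  B 
 * B   B  C 
   C   C  A 
(> = start, * = accepting)

start=A accept=B A-p->A A-q->B B-p->B B-q->C C-p->C C-q->A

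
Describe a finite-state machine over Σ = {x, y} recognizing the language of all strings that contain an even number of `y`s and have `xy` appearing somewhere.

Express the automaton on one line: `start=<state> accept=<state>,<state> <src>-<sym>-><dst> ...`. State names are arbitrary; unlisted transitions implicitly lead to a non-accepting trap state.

Handle the two conditions separately and then intersect. The first has 2 states tracking the count of `y`s modulo 2; the second has 3 states tracking whether and how much of `xy` has been seen. A product state is a pair (one from each), accepting exactly when both do. Minimizing collapses redundant product states.
        x   y  
>  q0   q1  q2 
   q1   q1  q3 
   q2   q3  q0 
   q3   q3  q4 
 * q4   q4  q3 
(> = start, * = accepting)

start=q0 accept=q4 q0-x->q1 q0-y->q2 q1-x->q1 q1-y->q3 q2-x->q3 q2-y->q0 q3-x->q3 q3-y->q4 q4-x->q4 q4-y->q3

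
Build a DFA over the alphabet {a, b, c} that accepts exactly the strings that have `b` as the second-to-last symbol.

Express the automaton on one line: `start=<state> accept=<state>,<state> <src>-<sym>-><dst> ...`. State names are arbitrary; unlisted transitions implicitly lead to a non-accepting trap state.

A DFA must remember the last 2 symbols (since which symbol is second-to-last isn't known until the input ends). Use one state per possible window of the last ≤2 symbols; accept from those whose window starts with `b`.
13 states suffice.
          a    b    c  
>  q0     q1   q2   q3 
   q1     q4   q5   q6 
   q2     q7   q8   q9 
   q3    q10  q11  q12 
   q4     q4   q5   q6 
   q5     q7   q8   q9 
   q6    q10  q11  q12 
 * q7     q4   q5   q6 
 * q8     q7   q8   q9 
 * q9    q10  q11  q12 
   q10    q4   q5   q6 
   q11    q7   q8   q9 
   q12   q10  q11  q12 
(> = start, * = accepting)

start=q0 accept=q7,q8,q9 q0-a->q1 q0-b->q2 q0-c->q3 q1-a->q4 q1-b->q5 q1-c->q6 q2-a->q7 q2-b->q8 q2-c->q9 q3-a->q10 q3-b->q11 q3-c->q12 q4-a->q4 q4-b->q5 q4-c->q6 q5-a->q7 q5-b->q8 q5-c->q9 q6-a->q10 q6-b->q11 q6-c->q12 q7-a->q4 q7-b->q5 q7-c->q6 q8-a->q7 q8-b->q8 q8-c->q9 q9-a->q10 q9-b->q11 q9-c->q12 q10-a->q4 q10-b->q5 q10-c->q6 q11-a->q7 q11-b->q8 q11-c->q9 q12-a->q10 q12-b->q11 q12-c->q12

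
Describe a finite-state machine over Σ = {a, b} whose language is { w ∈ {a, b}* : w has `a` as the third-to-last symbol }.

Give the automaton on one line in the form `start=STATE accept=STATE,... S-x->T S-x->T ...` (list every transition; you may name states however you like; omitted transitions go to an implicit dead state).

start=q0 accept=q7,q8,q9,q10 q0-a->q1 q0-b->q2 q1-a->q3 q1-b->q4 q2-a->q5 q2-b->q6 q3-a->q7 q3-b->q8 q4-a->q9 q4-b->q10 q5-a->q11 q5-b->q12 q6-a->q13 q6-b->q14 q7-a->q7 q7-b->q8 q8-a->q9 q8-b->q10 q9-a->q11 q9-b->q12 q10-a->q13 q10-b->q14 q11-a->q7 q11-b->q8 q12-a->q9 q12-b->q10 q13-a->q11 q13-b->q12 q14-a->q13 q14-b->q14

Because acceptance depends on a position counted from the end, the machine has to buffer the most recent 3 symbols. Make each state the string of the last up-to-3 symbols read; on input `x` shift the window left and append `x`. Accept when the buffered window has length 3 and begins with `a`.
          a    b  
>  q0     q1   q2 
   q1     q3   q4 
   q2     q5   q6 
   q3     q7   q8 
   q4     q9  q10 
   q5    q11  q12 
   q6    q13  q14 
 * q7     q7   q8 
 * q8     q9  q10 
 * q9    q11  q12 
 * q10   q13  q14 
   q11    q7   q8 
   q12    q9  q10 
   q13   q11  q12 
   q14   q13  q14 
(> = start, * = accepting)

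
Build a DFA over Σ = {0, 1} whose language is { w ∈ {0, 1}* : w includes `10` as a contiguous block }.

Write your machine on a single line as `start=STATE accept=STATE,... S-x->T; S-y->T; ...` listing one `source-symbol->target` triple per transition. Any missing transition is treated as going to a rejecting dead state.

States q0..q1 record the length of the longest prefix of `10` that matches the current input suffix. Reaching q2 means `10` has been seen, and we stay there forever. Accept from q2.
With 3 states:
        0   1  
>  q0   q0  q1 
   q1   q2  q1 
 * q2   q2  q2 
(> = start, * = accepting)

start=q0; accept=q2; q0-0->q0; q0-1->q1; q1-0->q2; q1-1->q1; q2-0->q2; q2-1->q2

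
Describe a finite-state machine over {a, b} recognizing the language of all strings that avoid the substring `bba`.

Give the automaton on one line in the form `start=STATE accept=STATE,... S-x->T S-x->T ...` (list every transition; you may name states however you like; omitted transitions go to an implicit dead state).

Track partial matches of the forbidden pattern `bba`. State q3 is a dead state reached once `bba` has occurred; every other state accepts. q0 means no part of `bba` is currently matched.
4 states suffice.
        a   b  
>* q0   q0  q1 
 * q1   q0  q2 
 * q2   q3  q2 
   q3   q3  q3 
(> = start, * = accepting)

start=q0 accept=q0,q1,q2 q0-a->q0 q0-b->q1 q1-a->q0 q1-b->q2 q2-a->q3 q2-b->q2 q3-a->q3 q3-b->q3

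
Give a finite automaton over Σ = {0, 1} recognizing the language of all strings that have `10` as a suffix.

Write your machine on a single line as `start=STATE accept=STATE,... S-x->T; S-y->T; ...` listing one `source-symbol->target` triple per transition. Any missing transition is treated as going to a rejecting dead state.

Let each state record the length of the longest suffix of the input read so far that is also a prefix of `10`. q1 means the last symbol is `1`; q2 means the last 2 symbols are `10`. Accept only at q2, where the string currently ends in `10`.
3 states suffice.
        0   1  
>  q0   q0  q1 
   q1   q2  q1 
 * q2   q0  q1 
(> = start, * = accepting)

start=q0; accept=q2; q0-0->q0; q0-1->q1; q1-0->q2; q1-1->q1; q2-0->q0; q2-1->q1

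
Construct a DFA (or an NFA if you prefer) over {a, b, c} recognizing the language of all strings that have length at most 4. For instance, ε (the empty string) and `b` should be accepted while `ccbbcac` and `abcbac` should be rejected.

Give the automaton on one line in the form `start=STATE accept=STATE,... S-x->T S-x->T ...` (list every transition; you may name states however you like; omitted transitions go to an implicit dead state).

Count input length up to 5: every symbol moves from s0 toward s5, which means 'more than 4' and absorbs. Accept from {s0, s1, s2, s3, s4}.
With 6 states:
        a   b   c  
>* s0   s1  s1  s1 
 * s1   s2  s2  s2 
 * s2   s3  s3  s3 
 * s3   s4  s4  s4 
 * s4   s5  s5  s5 
   s5   s5  s5  s5 
(> = start, * = accepting)

start=s0 accept=s0,s1,s2,s3,s4 s0-a->s1 s0-b->s1 s0-c->s1 s1-a->s2 s1-b->s2 s1-c->s2 s2-a->s3 s2-b->s3 s2-c->s3 s3-a->s4 s3-b->s4 s3-c->s4 s4-a->s5 s4-b->s5 s4-c->s5 s5-a->s5 s5-b->s5 s5-c->s5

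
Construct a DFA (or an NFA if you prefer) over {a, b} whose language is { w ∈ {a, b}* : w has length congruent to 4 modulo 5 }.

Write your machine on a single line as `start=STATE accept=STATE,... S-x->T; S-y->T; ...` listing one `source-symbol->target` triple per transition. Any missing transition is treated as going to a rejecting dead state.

start=q0; accept=q4; q0-a->q1; q0-b->q1; q1-a->q2; q1-b->q2; q2-a->q3; q2-b->q3; q3-a->q4; q3-b->q4; q4-a->q0; q4-b->q0

Only the length mod 5 matters, so use a 5-cycle: from any state, every input symbol moves to the next state, wrapping q4 back to q0. Mark q4 accepting.
A 5-state machine:
        a   b  
>  q0   q1  q1 
   q1   q2  q2 
   q2   q3  q3 
   q3   q4  q4 
 * q4   q0  q0 
(> = start, * = accepting)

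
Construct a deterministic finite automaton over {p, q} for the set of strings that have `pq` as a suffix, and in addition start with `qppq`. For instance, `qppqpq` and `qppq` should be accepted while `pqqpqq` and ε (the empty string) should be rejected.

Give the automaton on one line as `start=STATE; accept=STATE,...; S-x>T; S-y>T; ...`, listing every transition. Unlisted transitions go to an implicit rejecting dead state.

Run two small machines in parallel and take their product. The first has 3 states tracking how much of the suffix `pq` has currently been matched; the second has 6 states tracking whether the input so far still matches the prefix `qppq`. A product state is a pair (one from each), accepting exactly when both do.
A 10-state machine:
       p  q 
>  A   B  C 
   B   B  D 
   C   E  F 
   D   B  F 
   E   G  D 
   F   B  F 
   G   B  H 
 * H   I  J 
   I   I  H 
   J   I  J 
(> = start, * = accepting)

start=A; accept=H; A-p>B; A-q>C; B-p>B; B-q>D; C-p>E; C-q>F; D-p>B; D-q>F; E-p>G; E-q>D; F-p>B; F-q>F; G-p>B; G-q>H; H-p>I; H-q>J; I-p>I; I-q>H; J-p>I; J-q>J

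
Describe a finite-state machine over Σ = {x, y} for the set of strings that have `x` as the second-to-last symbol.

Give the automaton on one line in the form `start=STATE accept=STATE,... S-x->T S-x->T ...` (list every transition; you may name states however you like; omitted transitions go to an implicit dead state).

start=q0 accept=q3,q4 q0-x->q1 q0-y->q2 q1-x->q3 q1-y->q4 q2-x->q5 q2-y->q6 q3-x->q3 q3-y->q4 q4-x->q5 q4-y->q6 q5-x->q3 q5-y->q4 q6-x->q5 q6-y->q6

A DFA must remember the last 2 symbols (since which symbol is second-to-last isn't known until the input ends). Use one state per possible window of the last ≤2 symbols; accept from those whose window starts with `x`.
7 states suffice.
        x   y  
>  q0   q1  q2 
   q1   q3  q4 
   q2   q5  q6 
 * q3   q3  q4 
 * q4   q5  q6 
   q5   q3  q4 
   q6   q5  q6 
(> = start, * = accepting)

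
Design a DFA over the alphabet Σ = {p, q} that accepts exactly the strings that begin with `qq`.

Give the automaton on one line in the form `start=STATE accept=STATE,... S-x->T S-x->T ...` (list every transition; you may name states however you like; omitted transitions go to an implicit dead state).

Walk along `qq` while the input agrees: from S0 take `q` to S1, and so on. Any deviation drops to the rejecting sink S3. Once S2 is reached the prefix is confirmed and every continuation is accepted.
        p   q  
>  S0   S3  S1 
   S1   S3  S2 
 * S2   S2  S2 
   S3   S3  S3 
(> = start, * = accepting)

start=S0 accept=S2 S0-p->S3 S0-q->S1 S1-p->S3 S1-q->S2 S2-p->S2 S2-q->S2 S3-p->S3 S3-q->S3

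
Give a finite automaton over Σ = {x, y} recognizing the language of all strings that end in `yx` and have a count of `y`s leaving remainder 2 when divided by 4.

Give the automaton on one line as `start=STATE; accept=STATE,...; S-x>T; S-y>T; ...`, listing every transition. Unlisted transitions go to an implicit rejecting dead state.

start=q0; accept=q3; q0-x>q0; q0-y>q1; q1-x>q1; q1-y>q2; q2-x>q3; q2-y>q4; q3-x>q5; q3-y>q4; q4-x>q4; q4-y>q0; q5-x>q5; q5-y>q4

Build one automaton per condition and run them in lockstep. The first has 3 states tracking how much of the suffix `yx` has currently been matched; the second has 4 states tracking the count of `y`s modulo 4. A product state is a pair (one from each), accepting exactly when both do. Equivalent product states are then merged.
6 states suffice.
        x   y  
>  q0   q0  q1 
   q1   q1  q2 
   q2   q3  q4 
 * q3   q5  q4 
   q4   q4  q0 
   q5   q5  q4 
(> = start, * = accepting)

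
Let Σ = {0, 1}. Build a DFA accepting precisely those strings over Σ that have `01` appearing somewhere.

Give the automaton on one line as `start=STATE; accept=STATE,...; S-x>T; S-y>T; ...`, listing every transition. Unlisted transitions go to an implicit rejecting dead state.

start=q0; accept=q2; q0-0>q1; q0-1>q0; q1-0>q1; q1-1>q2; q2-0>q2; q2-1>q2

States q0..q1 record the length of the longest prefix of `01` that matches the current input suffix. Reaching q2 means `01` has been seen, and we stay there forever. Accept from q2.
        0   1  
>  q0   q1  q0 
   q1   q1  q2 
 * q2   q2  q2 
(> = start, * = accepting)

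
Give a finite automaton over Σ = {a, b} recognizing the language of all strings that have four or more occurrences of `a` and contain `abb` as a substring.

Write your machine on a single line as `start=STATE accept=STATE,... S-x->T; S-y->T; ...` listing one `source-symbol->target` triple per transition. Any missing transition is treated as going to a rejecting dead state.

start=s0; accept=s12; s0-a->s1; s0-b->s0; s1-a->s2; s1-b->s3; s2-a->s4; s2-b->s5; s3-a->s2; s3-b->s6; s4-a->s7; s4-b->s8; s5-a->s4; s5-b->s9; s6-a->s9; s6-b->s6; s7-a->s7; s7-b->s10; s8-a->s7; s8-b->s11; s9-a->s11; s9-b->s9; s10-a->s7; s10-b->s12; s11-a->s12; s11-b->s11; s12-a->s12; s12-b->s12

Run two small machines in parallel and take their product. One (6 states) tracks the count of `a`s, saturating at 5; the other (4 states) tracks whether and how much of `abb` has been seen. Each combined state is a pair, one component from each; accept when both components accept. Minimizing collapses redundant product states.
13 states suffice.
          a    b  
>  s0     s1   s0 
   s1     s2   s3 
   s2     s4   s5 
   s3     s2   s6 
   s4     s7   s8 
   s5     s4   s9 
   s6     s9   s6 
   s7     s7  s10 
   s8     s7  s11 
   s9    s11   s9 
   s10    s7  s12 
   s11   s12  s11 
 * s12   s12  s12 
(> = start, * = accepting)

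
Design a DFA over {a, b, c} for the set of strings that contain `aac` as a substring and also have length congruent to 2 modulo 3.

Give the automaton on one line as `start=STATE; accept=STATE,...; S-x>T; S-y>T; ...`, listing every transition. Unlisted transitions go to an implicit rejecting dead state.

Build one automaton per condition and run them in lockstep. One (4 states) tracks whether and how much of `aac` has been seen; the other (3 states) tracks the input length modulo 3. Each combined state is a pair, one component from each; accept when both components accept.
          a    b    c  
>  q0     q1   q2   q2 
   q1     q3   q4   q4 
   q2     q5   q4   q4 
   q3     q6   q0   q7 
   q4     q8   q0   q0 
   q5     q6   q0   q0 
   q6     q9   q2  q10 
   q7    q10  q10  q10 
   q8     q9   q2   q2 
   q9     q3   q4  q11 
   q10   q11  q11  q11 
 * q11    q7   q7   q7 
(> = start, * = accepting)

start=q0; accept=q11; q0-a>q1; q0-b>q2; q0-c>q2; q1-a>q3; q1-b>q4; q1-c>q4; q2-a>q5; q2-b>q4; q2-c>q4; q3-a>q6; q3-b>q0; q3-c>q7; q4-a>q8; q4-b>q0; q4-c>q0; q5-a>q6; q5-b>q0; q5-c>q0; q6-a>q9; q6-b>q2; q6-c>q10; q7-a>q10; q7-b>q10; q7-c>q10; q8-a>q9; q8-b>q2; q8-c>q2; q9-a>q3; q9-b>q4; q9-c>q11; q10-a>q11; q10-b>q11; q10-c>q11; q11-a>q7; q11-b>q7; q11-c>q7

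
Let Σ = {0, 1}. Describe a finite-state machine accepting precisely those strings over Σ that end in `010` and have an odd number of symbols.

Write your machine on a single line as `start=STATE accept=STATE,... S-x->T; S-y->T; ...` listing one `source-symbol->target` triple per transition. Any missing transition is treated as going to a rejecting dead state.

start=q0; accept=q4; q0-0->q1; q0-1->q2; q1-0->q0; q1-1->q3; q2-0->q0; q2-1->q0; q3-0->q4; q3-1->q2; q4-0->q0; q4-1->q3

Run two small machines in parallel and take their product. One (4 states) tracks how much of the suffix `010` has currently been matched; the other (2 states) tracks the input length modulo 2. Each combined state is a pair, one component from each; accept when both components accept. Minimizing collapses redundant product states.
5 states suffice.
        0   1  
>  q0   q1  q2 
   q1   q0  q3 
   q2   q0  q0 
   q3   q4  q2 
 * q4   q0  q3 
(> = start, * = accepting)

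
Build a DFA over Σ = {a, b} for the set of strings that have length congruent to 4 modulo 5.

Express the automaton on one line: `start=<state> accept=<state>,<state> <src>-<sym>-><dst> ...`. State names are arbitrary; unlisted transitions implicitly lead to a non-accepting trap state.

Only the length mod 5 matters, so use a 5-cycle: from any state, every input symbol moves to the next state, wrapping S4 back to S0. Mark S4 accepting.
A 5-state machine:
        a   b  
>  S0   S1  S1 
   S1   S2  S2 
   S2   S3  S3 
   S3   S4  S4 
 * S4   S0  S0 
(> = start, * = accepting)

start=S0 accept=S4 S0-a->S1 S0-b->S1 S1-a->S2 S1-b->S2 S2-a->S3 S2-b->S3 S3-a->S4 S3-b->S4 S4-a->S0 S4-b->S0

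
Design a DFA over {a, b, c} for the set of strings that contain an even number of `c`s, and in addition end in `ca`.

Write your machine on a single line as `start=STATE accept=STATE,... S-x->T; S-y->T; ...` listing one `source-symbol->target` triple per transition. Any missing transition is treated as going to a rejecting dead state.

start=S0; accept=S5; S0-a->S0; S0-b->S0; S0-c->S1; S1-a->S2; S1-b->S3; S1-c->S4; S2-a->S3; S2-b->S3; S2-c->S4; S3-a->S3; S3-b->S3; S3-c->S4; S4-a->S5; S4-b->S0; S4-c->S1; S5-a->S0; S5-b->S0; S5-c->S1

Run two small machines in parallel and take their product. One (2 states) tracks the count of `c`s modulo 2; the other (3 states) tracks how much of the suffix `ca` has currently been matched. Each combined state is a pair, one component from each; accept when both components accept.
With 6 states:
        a   b   c  
>  S0   S0  S0  S1 
   S1   S2  S3  S4 
   S2   S3  S3  S4 
   S3   S3  S3  S4 
   S4   S5  S0  S1 
 * S5   S0  S0  S1 
(> = start, * = accepting)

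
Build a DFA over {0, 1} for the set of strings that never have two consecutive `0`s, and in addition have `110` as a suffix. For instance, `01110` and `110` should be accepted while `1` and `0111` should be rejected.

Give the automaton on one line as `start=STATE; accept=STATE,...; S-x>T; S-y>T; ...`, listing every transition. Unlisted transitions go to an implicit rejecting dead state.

Handle the two conditions separately and then intersect. One (3 states) tracks partial matches of the forbidden pattern `00`; the other (4 states) tracks how much of the suffix `110` has currently been matched. Each combined state is a pair, one component from each; accept when both components accept. Minimizing collapses redundant product states.
        0   1  
>  S0   S1  S2 
   S1   S3  S2 
   S2   S1  S4 
   S3   S3  S3 
   S4   S5  S4 
 * S5   S3  S2 
(> = start, * = accepting)

start=S0; accept=S5; S0-0>S1; S0-1>S2; S1-0>S3; S1-1>S2; S2-0>S1; S2-1>S4; S3-0>S3; S3-1>S3; S4-0>S5; S4-1>S4; S5-0>S3; S5-1>S2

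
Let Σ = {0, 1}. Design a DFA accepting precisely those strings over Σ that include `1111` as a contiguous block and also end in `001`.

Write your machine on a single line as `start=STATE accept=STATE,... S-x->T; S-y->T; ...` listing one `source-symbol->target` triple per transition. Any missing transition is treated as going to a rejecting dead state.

Handle the two conditions separately and then intersect. The first has 5 states tracking whether and how much of `1111` has been seen; the second has 4 states tracking how much of the suffix `001` has currently been matched. A product state is a pair (one from each), accepting exactly when both do.
11 states suffice.
          0    1  
>  q0     q1   q2 
   q1     q3   q2 
   q2     q1   q4 
   q3     q3   q5 
   q4     q1   q6 
   q5     q1   q4 
   q6     q1   q7 
   q7     q8   q7 
   q8     q9   q7 
   q9     q9  q10 
 * q10    q8   q7 
(> = start, * = accepting)

start=q0; accept=q10; q0-0->q1; q0-1->q2; q1-0->q3; q1-1->q2; q2-0->q1; q2-1->q4; q3-0->q3; q3-1->q5; q4-0->q1; q4-1->q6; q5-0->q1; q5-1->q4; q6-0->q1; q6-1->q7; q7-0->q8; q7-1->q7; q8-0->q9; q8-1->q7; q9-0->q9; q9-1->q10; q10-0->q8; q10-1->q7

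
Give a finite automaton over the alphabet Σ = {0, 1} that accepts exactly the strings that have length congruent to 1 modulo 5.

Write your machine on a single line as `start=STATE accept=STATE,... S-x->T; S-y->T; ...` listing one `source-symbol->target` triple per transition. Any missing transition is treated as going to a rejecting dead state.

start=q0; accept=q1; q0-0->q1; q0-1->q1; q1-0->q2; q1-1->q2; q2-0->q3; q2-1->q3; q3-0->q4; q3-1->q4; q4-0->q0; q4-1->q0

Only the length mod 5 matters, so use a 5-cycle: from any state, every input symbol moves to the next state, wrapping q4 back to q0. Mark q1 accepting.
A 5-state machine:
        0   1  
>  q0   q1  q1 
 * q1   q2  q2 
   q2   q3  q3 
   q3   q4  q4 
   q4   q0  q0 
(> = start, * = accepting)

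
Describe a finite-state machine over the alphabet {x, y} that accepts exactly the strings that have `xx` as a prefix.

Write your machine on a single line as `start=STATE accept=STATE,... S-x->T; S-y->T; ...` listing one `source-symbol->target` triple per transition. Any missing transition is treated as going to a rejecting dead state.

Walk along `xx` while the input agrees: from A take `x` to B, and so on. Any deviation drops to the rejecting sink D. Once C is reached the prefix is confirmed and every continuation is accepted.
With 4 states:
       x  y 
>  A   B  D 
   B   C  D 
 * C   C  C 
   D   D  D 
(> = start, * = accepting)

start=A; accept=C; A-x->B; A-y->D; B-x->C; B-y->D; C-x->C; C-y->C; D-x->D; D-y->D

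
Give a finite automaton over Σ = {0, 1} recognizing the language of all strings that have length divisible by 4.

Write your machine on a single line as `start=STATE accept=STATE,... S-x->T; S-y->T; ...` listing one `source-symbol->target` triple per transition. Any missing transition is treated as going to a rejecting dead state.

start=q0; accept=q0; q0-0->q1; q0-1->q1; q1-0->q2; q1-1->q2; q2-0->q3; q2-1->q3; q3-0->q0; q3-1->q0

Count input length modulo 4: every symbol advances one step around the cycle q0 → q1 → q2 → q3 → q0. Accept at q0.
        0   1  
>* q0   q1  q1 
   q1   q2  q2 
   q2   q3  q3 
   q3   q0  q0 
(> = start, * = accepting)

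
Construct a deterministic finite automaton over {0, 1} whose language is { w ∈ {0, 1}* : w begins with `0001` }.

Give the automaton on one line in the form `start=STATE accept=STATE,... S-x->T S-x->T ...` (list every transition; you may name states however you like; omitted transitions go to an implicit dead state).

Walk along `0001` while the input agrees: from s0 take `0` to s1, and so on. Any deviation drops to the rejecting sink s5. Once s4 is reached the prefix is confirmed and every continuation is accepted.
6 states suffice.
        0   1  
>  s0   s1  s5 
   s1   s2  s5 
   s2   s3  s5 
   s3   s5  s4 
 * s4   s4  s4 
   s5   s5  s5 
(> = start, * = accepting)

start=s0 accept=s4 s0-0->s1 s0-1->s5 s1-0->s2 s1-1->s5 s2-0->s3 s2-1->s5 s3-0->s5 s3-1->s4 s4-0->s4 s4-1->s4 s5-0->s5 s5-1->s5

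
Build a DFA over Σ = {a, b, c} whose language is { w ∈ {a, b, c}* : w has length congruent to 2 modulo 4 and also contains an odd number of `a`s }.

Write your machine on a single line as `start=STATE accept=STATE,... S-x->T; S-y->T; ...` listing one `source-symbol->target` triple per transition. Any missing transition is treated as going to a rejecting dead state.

Build one automaton per condition and run them in lockstep. The first has 4 states tracking the input length modulo 4; the second has 2 states tracking the count of `a`s modulo 2. A product state is a pair (one from each), accepting exactly when both do.
        a   b   c  
>  q0   q1  q2  q2 
   q1   q3  q4  q4 
   q2   q4  q3  q3 
   q3   q5  q6  q6 
 * q4   q6  q5  q5 
   q5   q0  q7  q7 
   q6   q7  q0  q0 
   q7   q2  q1  q1 
(> = start, * = accepting)

start=q0; accept=q4; q0-a->q1; q0-b->q2; q0-c->q2; q1-a->q3; q1-b->q4; q1-c->q4; q2-a->q4; q2-b->q3; q2-c->q3; q3-a->q5; q3-b->q6; q3-c->q6; q4-a->q6; q4-b->q5; q4-c->q5; q5-a->q0; q5-b->q7; q5-c->q7; q6-a->q7; q6-b->q0; q6-c->q0; q7-a->q2; q7-b->q1; q7-c->q1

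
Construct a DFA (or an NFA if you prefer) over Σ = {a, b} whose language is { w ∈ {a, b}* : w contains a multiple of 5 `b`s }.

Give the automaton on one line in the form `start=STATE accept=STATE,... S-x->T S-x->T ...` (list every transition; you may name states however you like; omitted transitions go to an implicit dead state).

start=q0 accept=q0 q0-a->q0 q0-b->q1 q1-a->q1 q1-b->q2 q2-a->q2 q2-b->q3 q3-a->q3 q3-b->q4 q4-a->q4 q4-b->q0

The only thing that matters is how many `b`s have appeared, reduced mod 5. Use one state per residue: q0 for 0, …, q4 for 4. Reading `b` moves to the next residue; anything else stays put. q0 is accepting.
With 5 states:
        a   b  
>* q0   q0  q1 
   q1   q1  q2 
   q2   q2  q3 
   q3   q3  q4 
   q4   q4  q0 
(> = start, * = accepting)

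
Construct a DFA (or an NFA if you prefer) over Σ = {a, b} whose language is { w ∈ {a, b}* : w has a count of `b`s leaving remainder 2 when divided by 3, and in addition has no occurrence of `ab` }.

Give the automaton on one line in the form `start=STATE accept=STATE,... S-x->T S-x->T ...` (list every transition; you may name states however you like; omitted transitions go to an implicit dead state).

start=s0 accept=s3,s4 s0-a->s1 s0-b->s2 s1-a->s1 s1-b->s1 s2-a->s1 s2-b->s3 s3-a->s4 s3-b->s0 s4-a->s4 s4-b->s1

Build one automaton per condition and run them in lockstep. One (3 states) tracks the count of `b`s modulo 3; the other (3 states) tracks partial matches of the forbidden pattern `ab`. Each combined state is a pair, one component from each; accept when both components accept. Equivalent product states are then merged.
5 states suffice.
        a   b  
>  s0   s1  s2 
   s1   s1  s1 
   s2   s1  s3 
 * s3   s4  s0 
 * s4   s4  s1 
(> = start, * = accepting)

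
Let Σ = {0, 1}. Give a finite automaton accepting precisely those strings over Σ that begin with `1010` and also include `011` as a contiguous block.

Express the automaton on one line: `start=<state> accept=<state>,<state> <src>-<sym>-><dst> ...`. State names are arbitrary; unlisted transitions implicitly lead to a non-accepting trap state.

start=q0 accept=q10 q0-0->q1 q0-1->q2 q1-0->q1 q1-1->q3 q2-0->q4 q2-1->q5 q3-0->q1 q3-1->q6 q4-0->q1 q4-1->q7 q5-0->q1 q5-1->q5 q6-0->q6 q6-1->q6 q7-0->q8 q7-1->q6 q8-0->q8 q8-1->q9 q9-0->q8 q9-1->q10 q10-0->q10 q10-1->q10

Handle the two conditions separately and then intersect. One (6 states) tracks whether the input so far still matches the prefix `1010`; the other (4 states) tracks whether and how much of `011` has been seen. Each combined state is a pair, one component from each; accept when both components accept.
With 11 states:
          0    1  
>  q0     q1   q2 
   q1     q1   q3 
   q2     q4   q5 
   q3     q1   q6 
   q4     q1   q7 
   q5     q1   q5 
   q6     q6   q6 
   q7     q8   q6 
   q8     q8   q9 
   q9     q8  q10 
 * q10   q10  q10 
(> = start, * = accepting)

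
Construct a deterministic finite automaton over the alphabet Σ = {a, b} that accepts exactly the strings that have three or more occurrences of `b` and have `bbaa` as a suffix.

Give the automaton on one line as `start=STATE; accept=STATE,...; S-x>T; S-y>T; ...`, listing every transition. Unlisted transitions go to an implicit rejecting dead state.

start=q0; accept=q5; q0-a>q0; q0-b>q1; q1-a>q1; q1-b>q2; q2-a>q1; q2-b>q3; q3-a>q4; q3-b>q3; q4-a>q5; q4-b>q2; q5-a>q1; q5-b>q2

Handle the two conditions separately and then intersect. One (5 states) tracks the count of `b`s, saturating at 4; the other (5 states) tracks how much of the suffix `bbaa` has currently been matched. Each combined state is a pair, one component from each; accept when both components accept. Equivalent product states are then merged.
A 6-state machine:
        a   b  
>  q0   q0  q1 
   q1   q1  q2 
   q2   q1  q3 
   q3   q4  q3 
   q4   q5  q2 
 * q5   q1  q2 
(> = start, * = accepting)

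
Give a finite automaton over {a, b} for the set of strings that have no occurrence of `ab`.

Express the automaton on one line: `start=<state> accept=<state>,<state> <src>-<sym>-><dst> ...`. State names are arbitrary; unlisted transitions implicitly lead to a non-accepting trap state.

start=s0 accept=s0,s1 s0-a->s1 s0-b->s0 s1-a->s1 s1-b->s2 s2-a->s2 s2-b->s2

This is the complement of 'contains `ab`'. Use the same substring-matching states — s0 through s2 holding how much of `ab` has just been matched — but flip the accepting set: everything except the trap s2 accepts.
3 states suffice.
        a   b  
>* s0   s1  s0 
 * s1   s1  s2 
   s2   s2  s2 
(> = start, * = accepting)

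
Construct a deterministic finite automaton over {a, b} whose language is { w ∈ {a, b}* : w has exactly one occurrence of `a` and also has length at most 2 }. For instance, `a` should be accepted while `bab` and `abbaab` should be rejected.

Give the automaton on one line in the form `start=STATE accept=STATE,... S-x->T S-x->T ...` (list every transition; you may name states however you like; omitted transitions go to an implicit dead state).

start=q0 accept=q1,q4 q0-a->q1 q0-b->q2 q1-a->q3 q1-b->q4 q2-a->q4 q2-b->q3 q3-a->q3 q3-b->q3 q4-a->q3 q4-b->q3

Build one automaton per condition and run them in lockstep. The first has 3 states tracking the count of `a`s, saturating at 2; the second has 4 states tracking the input length, saturating at 3. A product state is a pair (one from each), accepting exactly when both do. After merging equivalent states the machine shrinks.
A 5-state machine:
        a   b  
>  q0   q1  q2 
 * q1   q3  q4 
   q2   q4  q3 
   q3   q3  q3 
 * q4   q3  q3 
(> = start, * = accepting)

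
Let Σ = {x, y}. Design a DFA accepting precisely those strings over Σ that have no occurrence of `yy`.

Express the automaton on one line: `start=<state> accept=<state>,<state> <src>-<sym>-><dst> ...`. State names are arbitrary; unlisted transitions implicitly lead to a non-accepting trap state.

This is the complement of 'contains `yy`'. Use the same substring-matching states — A through C holding how much of `yy` has just been matched — but flip the accepting set: everything except the trap C accepts.
A 3-state machine:
       x  y 
>* A   A  B 
 * B   A  C 
   C   C  C 
(> = start, * = accepting)

start=A accept=A,B A-x->A A-y->B B-x->A B-y->C C-x->C C-y->C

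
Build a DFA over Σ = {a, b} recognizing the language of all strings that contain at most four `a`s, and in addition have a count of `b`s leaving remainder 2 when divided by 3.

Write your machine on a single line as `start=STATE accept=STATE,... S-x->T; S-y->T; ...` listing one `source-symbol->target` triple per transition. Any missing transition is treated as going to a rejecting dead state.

Handle the two conditions separately and then intersect. One (6 states) tracks the count of `a`s, saturating at 5; the other (3 states) tracks the count of `b`s modulo 3. Each combined state is a pair, one component from each; accept when both components accept. Minimizing collapses redundant product states.
          a    b  
>  S0     S1   S2 
   S1     S3   S4 
   S2     S4   S5 
   S3     S6   S7 
   S4     S7   S8 
 * S5     S8   S0 
   S6     S9  S10 
   S7    S10  S11 
 * S8    S11   S1 
   S9    S12  S13 
   S10   S13  S14 
 * S11   S14   S3 
   S12   S12  S12 
   S13   S12  S15 
 * S14   S15   S6 
 * S15   S12   S9 
(> = start, * = accepting)

start=S0; accept=S5,S8,S11,S14,S15; S0-a->S1; S0-b->S2; S1-a->S3; S1-b->S4; S2-a->S4; S2-b->S5; S3-a->S6; S3-b->S7; S4-a->S7; S4-b->S8; S5-a->S8; S5-b->S0; S6-a->S9; S6-b->S10; S7-a->S10; S7-b->S11; S8-a->S11; S8-b->S1; S9-a->S12; S9-b->S13; S10-a->S13; S10-b->S14; S11-a->S14; S11-b->S3; S12-a->S12; S12-b->S12; S13-a->S12; S13-b->S15; S14-a->S15; S14-b->S6; S15-a->S12; S15-b->S9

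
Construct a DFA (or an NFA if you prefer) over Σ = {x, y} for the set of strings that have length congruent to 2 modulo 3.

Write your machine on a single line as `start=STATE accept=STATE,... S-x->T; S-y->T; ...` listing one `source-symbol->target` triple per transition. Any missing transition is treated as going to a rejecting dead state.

start=q0; accept=q2; q0-x->q1; q0-y->q1; q1-x->q2; q1-y->q2; q2-x->q0; q2-y->q0

Only the length mod 3 matters, so use a 3-cycle: from any state, every input symbol moves to the next state, wrapping q2 back to q0. Mark q2 accepting.
With 3 states:
        x   y  
>  q0   q1  q1 
   q1   q2  q2 
 * q2   q0  q0 
(> = start, * = accepting)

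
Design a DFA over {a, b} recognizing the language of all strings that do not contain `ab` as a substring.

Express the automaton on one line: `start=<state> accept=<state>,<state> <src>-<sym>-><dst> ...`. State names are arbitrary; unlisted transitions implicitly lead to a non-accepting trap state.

start=q0 accept=q0,q1 q0-a->q1 q0-b->q0 q1-a->q1 q1-b->q2 q2-a->q2 q2-b->q2

This is the complement of 'contains `ab`'. Use the same substring-matching states — q0 through q2 holding how much of `ab` has just been matched — but flip the accepting set: everything except the trap q2 accepts.
A 3-state machine:
        a   b  
>* q0   q1  q0 
 * q1   q1  q2 
   q2   q2  q2 
(> = start, * = accepting)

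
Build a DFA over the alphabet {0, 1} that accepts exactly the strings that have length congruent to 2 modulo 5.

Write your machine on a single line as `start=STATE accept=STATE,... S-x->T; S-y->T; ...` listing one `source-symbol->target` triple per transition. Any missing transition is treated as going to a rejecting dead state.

start=q0; accept=q2; q0-0->q1; q0-1->q1; q1-0->q2; q1-1->q2; q2-0->q3; q2-1->q3; q3-0->q4; q3-1->q4; q4-0->q0; q4-1->q0

Only the length mod 5 matters, so use a 5-cycle: from any state, every input symbol moves to the next state, wrapping q4 back to q0. Mark q2 accepting.
With 5 states:
        0   1  
>  q0   q1  q1 
   q1   q2  q2 
 * q2   q3  q3 
   q3   q4  q4 
   q4   q0  q0 
(> = start, * = accepting)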